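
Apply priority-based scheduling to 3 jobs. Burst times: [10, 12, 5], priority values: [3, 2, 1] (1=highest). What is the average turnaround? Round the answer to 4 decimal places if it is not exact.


Sort by priority (ascending = highest first):
Order: [(1, 5), (2, 12), (3, 10)]
Completion times:
  Priority 1, burst=5, C=5
  Priority 2, burst=12, C=17
  Priority 3, burst=10, C=27
Average turnaround = 49/3 = 16.3333

16.3333


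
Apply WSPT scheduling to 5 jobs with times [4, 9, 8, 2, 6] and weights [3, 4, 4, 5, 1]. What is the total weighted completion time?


Compute p/w ratios and sort ascending (WSPT): [(2, 5), (4, 3), (8, 4), (9, 4), (6, 1)]
Compute weighted completion times:
  Job (p=2,w=5): C=2, w*C=5*2=10
  Job (p=4,w=3): C=6, w*C=3*6=18
  Job (p=8,w=4): C=14, w*C=4*14=56
  Job (p=9,w=4): C=23, w*C=4*23=92
  Job (p=6,w=1): C=29, w*C=1*29=29
Total weighted completion time = 205

205


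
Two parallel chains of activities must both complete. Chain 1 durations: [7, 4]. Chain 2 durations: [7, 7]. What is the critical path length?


Path A total = 7 + 4 = 11
Path B total = 7 + 7 = 14
Critical path = longest path = max(11, 14) = 14

14


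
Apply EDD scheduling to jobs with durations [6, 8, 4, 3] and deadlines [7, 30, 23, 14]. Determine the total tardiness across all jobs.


Sort by due date (EDD order): [(6, 7), (3, 14), (4, 23), (8, 30)]
Compute completion times and tardiness:
  Job 1: p=6, d=7, C=6, tardiness=max(0,6-7)=0
  Job 2: p=3, d=14, C=9, tardiness=max(0,9-14)=0
  Job 3: p=4, d=23, C=13, tardiness=max(0,13-23)=0
  Job 4: p=8, d=30, C=21, tardiness=max(0,21-30)=0
Total tardiness = 0

0


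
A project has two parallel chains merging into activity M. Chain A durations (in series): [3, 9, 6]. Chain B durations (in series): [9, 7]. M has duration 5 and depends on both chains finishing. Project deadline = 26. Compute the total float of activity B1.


Forward pass: ES(B1) = sum of predecessors on chain B = 0
EF = ES + duration = 0 + 9 = 9
Backward pass: LF(M) = deadline = 26; LS(M) = 26 - 5 = 21
LF(B1) = LS(M) - sum(successors on chain B) = 21 - 7 = 14
LS = LF - duration = 14 - 9 = 5
Total float = LS - ES = 5 - 0 = 5

5


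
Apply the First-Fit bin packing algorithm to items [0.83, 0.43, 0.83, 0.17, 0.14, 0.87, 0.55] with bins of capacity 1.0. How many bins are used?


Place items sequentially using First-Fit:
  Item 0.83 -> new Bin 1
  Item 0.43 -> new Bin 2
  Item 0.83 -> new Bin 3
  Item 0.17 -> Bin 1 (now 1.0)
  Item 0.14 -> Bin 2 (now 0.57)
  Item 0.87 -> new Bin 4
  Item 0.55 -> new Bin 5
Total bins used = 5

5


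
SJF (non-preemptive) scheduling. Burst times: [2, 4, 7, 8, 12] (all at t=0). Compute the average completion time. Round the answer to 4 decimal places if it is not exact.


SJF order (ascending): [2, 4, 7, 8, 12]
Completion times:
  Job 1: burst=2, C=2
  Job 2: burst=4, C=6
  Job 3: burst=7, C=13
  Job 4: burst=8, C=21
  Job 5: burst=12, C=33
Average completion = 75/5 = 15.0

15.0


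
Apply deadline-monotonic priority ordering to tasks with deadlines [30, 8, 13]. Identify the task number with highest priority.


Sort tasks by relative deadline (ascending):
  Task 2: deadline = 8
  Task 3: deadline = 13
  Task 1: deadline = 30
Priority order (highest first): [2, 3, 1]
Highest priority task = 2

2


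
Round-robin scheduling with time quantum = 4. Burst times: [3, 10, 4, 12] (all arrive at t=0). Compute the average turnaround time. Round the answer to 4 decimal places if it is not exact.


Time quantum = 4
Execution trace:
  J1 runs 3 units, time = 3
  J2 runs 4 units, time = 7
  J3 runs 4 units, time = 11
  J4 runs 4 units, time = 15
  J2 runs 4 units, time = 19
  J4 runs 4 units, time = 23
  J2 runs 2 units, time = 25
  J4 runs 4 units, time = 29
Finish times: [3, 25, 11, 29]
Average turnaround = 68/4 = 17.0

17.0


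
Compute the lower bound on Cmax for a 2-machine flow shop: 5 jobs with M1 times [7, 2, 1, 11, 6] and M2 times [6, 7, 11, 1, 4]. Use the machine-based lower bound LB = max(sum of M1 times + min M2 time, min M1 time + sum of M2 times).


LB1 = sum(M1 times) + min(M2 times) = 27 + 1 = 28
LB2 = min(M1 times) + sum(M2 times) = 1 + 29 = 30
Lower bound = max(LB1, LB2) = max(28, 30) = 30

30


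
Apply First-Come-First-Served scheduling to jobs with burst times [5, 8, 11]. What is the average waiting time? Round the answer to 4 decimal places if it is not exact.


FCFS order (as given): [5, 8, 11]
Waiting times:
  Job 1: wait = 0
  Job 2: wait = 5
  Job 3: wait = 13
Sum of waiting times = 18
Average waiting time = 18/3 = 6.0

6.0


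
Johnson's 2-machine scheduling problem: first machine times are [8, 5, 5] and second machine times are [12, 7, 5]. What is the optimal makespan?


Apply Johnson's rule:
  Group 1 (a <= b): [(2, 5, 7), (3, 5, 5), (1, 8, 12)]
  Group 2 (a > b): []
Optimal job order: [2, 3, 1]
Schedule:
  Job 2: M1 done at 5, M2 done at 12
  Job 3: M1 done at 10, M2 done at 17
  Job 1: M1 done at 18, M2 done at 30
Makespan = 30

30


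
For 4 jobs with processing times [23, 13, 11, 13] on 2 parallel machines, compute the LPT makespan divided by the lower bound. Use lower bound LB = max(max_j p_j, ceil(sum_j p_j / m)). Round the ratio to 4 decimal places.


LPT order: [23, 13, 13, 11]
Machine loads after assignment: [34, 26]
LPT makespan = 34
Lower bound = max(max_job, ceil(total/2)) = max(23, 30) = 30
Ratio = 34 / 30 = 1.1333

1.1333


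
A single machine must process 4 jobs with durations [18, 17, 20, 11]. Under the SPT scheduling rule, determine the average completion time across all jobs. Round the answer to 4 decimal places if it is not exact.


Sort jobs by processing time (SPT order): [11, 17, 18, 20]
Compute completion times sequentially:
  Job 1: processing = 11, completes at 11
  Job 2: processing = 17, completes at 28
  Job 3: processing = 18, completes at 46
  Job 4: processing = 20, completes at 66
Sum of completion times = 151
Average completion time = 151/4 = 37.75

37.75


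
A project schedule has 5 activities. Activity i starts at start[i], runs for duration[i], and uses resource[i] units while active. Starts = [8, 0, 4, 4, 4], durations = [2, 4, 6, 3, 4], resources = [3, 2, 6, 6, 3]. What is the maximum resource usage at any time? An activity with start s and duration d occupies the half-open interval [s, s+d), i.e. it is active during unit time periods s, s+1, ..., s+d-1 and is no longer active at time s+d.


Each activity i is active on [start_i, start_i + duration_i).
Compute total resource usage per time slot:
  t=0: active resources = [2], total = 2
  t=1: active resources = [2], total = 2
  t=2: active resources = [2], total = 2
  t=3: active resources = [2], total = 2
  t=4: active resources = [6, 6, 3], total = 15
  t=5: active resources = [6, 6, 3], total = 15
  t=6: active resources = [6, 6, 3], total = 15
  t=7: active resources = [6, 3], total = 9
  t=8: active resources = [3, 6], total = 9
  t=9: active resources = [3, 6], total = 9
Peak resource demand = 15

15


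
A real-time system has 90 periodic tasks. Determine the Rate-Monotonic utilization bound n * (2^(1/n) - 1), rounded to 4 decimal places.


Compute 2^(1/90) = 1.0077313692
Subtract 1: 1.0077313692 - 1 = 0.0077313692
Multiply by n: 90 * 0.0077313692 = 0.6958232280
Round to 4 dp: 0.6958

0.6958


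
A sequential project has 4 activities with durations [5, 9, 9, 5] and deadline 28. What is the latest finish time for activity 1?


LF(activity 1) = deadline - sum of successor durations
Successors: activities 2 through 4 with durations [9, 9, 5]
Sum of successor durations = 23
LF = 28 - 23 = 5

5


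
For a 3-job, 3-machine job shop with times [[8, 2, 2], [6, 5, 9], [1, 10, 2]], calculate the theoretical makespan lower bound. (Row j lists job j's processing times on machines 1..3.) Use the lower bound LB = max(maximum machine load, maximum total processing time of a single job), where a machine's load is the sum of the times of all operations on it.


Machine loads:
  Machine 1: 8 + 6 + 1 = 15
  Machine 2: 2 + 5 + 10 = 17
  Machine 3: 2 + 9 + 2 = 13
Max machine load = 17
Job totals:
  Job 1: 12
  Job 2: 20
  Job 3: 13
Max job total = 20
Lower bound = max(17, 20) = 20

20


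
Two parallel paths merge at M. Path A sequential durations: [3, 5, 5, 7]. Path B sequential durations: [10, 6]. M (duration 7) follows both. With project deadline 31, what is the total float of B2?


Forward pass: ES(B2) = sum of predecessors on chain B = 10
EF = ES + duration = 10 + 6 = 16
Backward pass: LF(M) = deadline = 31; LS(M) = 31 - 7 = 24
LF(B2) = LS(M) - sum(successors on chain B) = 24 - 0 = 24
LS = LF - duration = 24 - 6 = 18
Total float = LS - ES = 18 - 10 = 8

8


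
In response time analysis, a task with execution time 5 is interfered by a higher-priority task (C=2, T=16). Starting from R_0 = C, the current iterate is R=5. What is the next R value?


R_next = C + ceil(R_prev / T_hp) * C_hp
ceil(5 / 16) = ceil(0.3125) = 1
Interference = 1 * 2 = 2
R_next = 5 + 2 = 7

7


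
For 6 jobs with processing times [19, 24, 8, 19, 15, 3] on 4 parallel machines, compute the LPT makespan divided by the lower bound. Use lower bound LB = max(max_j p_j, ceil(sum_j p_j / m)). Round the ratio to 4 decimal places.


LPT order: [24, 19, 19, 15, 8, 3]
Machine loads after assignment: [24, 22, 19, 23]
LPT makespan = 24
Lower bound = max(max_job, ceil(total/4)) = max(24, 22) = 24
Ratio = 24 / 24 = 1.0

1.0


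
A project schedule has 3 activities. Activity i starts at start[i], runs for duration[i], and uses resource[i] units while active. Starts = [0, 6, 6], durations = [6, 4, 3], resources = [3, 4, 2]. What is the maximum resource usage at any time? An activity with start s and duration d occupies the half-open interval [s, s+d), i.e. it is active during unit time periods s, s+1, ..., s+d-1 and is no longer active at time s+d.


Each activity i is active on [start_i, start_i + duration_i).
Compute total resource usage per time slot:
  t=0: active resources = [3], total = 3
  t=1: active resources = [3], total = 3
  t=2: active resources = [3], total = 3
  t=3: active resources = [3], total = 3
  t=4: active resources = [3], total = 3
  t=5: active resources = [3], total = 3
  t=6: active resources = [4, 2], total = 6
  t=7: active resources = [4, 2], total = 6
  t=8: active resources = [4, 2], total = 6
  t=9: active resources = [4], total = 4
Peak resource demand = 6

6


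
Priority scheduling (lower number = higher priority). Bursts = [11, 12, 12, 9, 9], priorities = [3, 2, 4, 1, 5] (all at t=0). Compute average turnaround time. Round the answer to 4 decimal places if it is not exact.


Sort by priority (ascending = highest first):
Order: [(1, 9), (2, 12), (3, 11), (4, 12), (5, 9)]
Completion times:
  Priority 1, burst=9, C=9
  Priority 2, burst=12, C=21
  Priority 3, burst=11, C=32
  Priority 4, burst=12, C=44
  Priority 5, burst=9, C=53
Average turnaround = 159/5 = 31.8

31.8


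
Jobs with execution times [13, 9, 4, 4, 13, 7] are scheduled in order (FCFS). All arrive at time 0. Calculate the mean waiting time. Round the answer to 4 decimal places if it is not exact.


FCFS order (as given): [13, 9, 4, 4, 13, 7]
Waiting times:
  Job 1: wait = 0
  Job 2: wait = 13
  Job 3: wait = 22
  Job 4: wait = 26
  Job 5: wait = 30
  Job 6: wait = 43
Sum of waiting times = 134
Average waiting time = 134/6 = 22.3333

22.3333


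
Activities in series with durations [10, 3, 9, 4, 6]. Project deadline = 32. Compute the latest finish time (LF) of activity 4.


LF(activity 4) = deadline - sum of successor durations
Successors: activities 5 through 5 with durations [6]
Sum of successor durations = 6
LF = 32 - 6 = 26

26


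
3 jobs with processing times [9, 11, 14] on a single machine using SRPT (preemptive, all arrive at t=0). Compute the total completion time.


Since all jobs arrive at t=0, SRPT equals SPT ordering.
SPT order: [9, 11, 14]
Completion times:
  Job 1: p=9, C=9
  Job 2: p=11, C=20
  Job 3: p=14, C=34
Total completion time = 9 + 20 + 34 = 63

63


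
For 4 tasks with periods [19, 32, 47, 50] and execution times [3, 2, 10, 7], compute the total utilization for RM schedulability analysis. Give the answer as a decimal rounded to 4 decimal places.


Compute individual utilizations (exact fractions):
  Task 1: C/T = 3/19 (approx. 0.1579)
  Task 2: C/T = 2/32 = 1/16 (approx. 0.0625)
  Task 3: C/T = 10/47 (approx. 0.2128)
  Task 4: C/T = 7/50 (approx. 0.14)
Total utilization U = 3/19 + 1/16 + 10/47 + 7/50 = 204733/357200
Rounded to 4 decimal places: U = 0.5732
RM (Liu & Layland) bound for 4 tasks = 0.756828; compare with U = 204733/357200 (approx. 0.573161)
U <= bound, so schedulable by RM sufficient condition.

0.5732


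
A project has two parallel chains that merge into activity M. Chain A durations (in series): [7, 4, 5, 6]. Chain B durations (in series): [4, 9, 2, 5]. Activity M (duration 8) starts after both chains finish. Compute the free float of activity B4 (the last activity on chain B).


ES(B4) = sum of predecessors on chain B = 15
EF(B4) = ES + duration = 15 + 5 = 20
Successor of B4 is M. ES(M) = max(sum(A), sum(B)) = max(22, 20) = 22
Free float = ES(successor) - EF(current) = 22 - 20 = 2

2


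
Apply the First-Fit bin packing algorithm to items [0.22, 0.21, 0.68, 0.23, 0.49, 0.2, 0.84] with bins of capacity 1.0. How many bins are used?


Place items sequentially using First-Fit:
  Item 0.22 -> new Bin 1
  Item 0.21 -> Bin 1 (now 0.43)
  Item 0.68 -> new Bin 2
  Item 0.23 -> Bin 1 (now 0.66)
  Item 0.49 -> new Bin 3
  Item 0.2 -> Bin 1 (now 0.86)
  Item 0.84 -> new Bin 4
Total bins used = 4

4


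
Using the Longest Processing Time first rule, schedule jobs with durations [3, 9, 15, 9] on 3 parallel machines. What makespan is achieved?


Sort jobs in decreasing order (LPT): [15, 9, 9, 3]
Assign each job to the least loaded machine:
  Machine 1: jobs [15], load = 15
  Machine 2: jobs [9, 3], load = 12
  Machine 3: jobs [9], load = 9
Makespan = max load = 15

15


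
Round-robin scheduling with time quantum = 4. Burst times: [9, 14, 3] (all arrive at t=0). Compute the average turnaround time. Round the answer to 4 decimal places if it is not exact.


Time quantum = 4
Execution trace:
  J1 runs 4 units, time = 4
  J2 runs 4 units, time = 8
  J3 runs 3 units, time = 11
  J1 runs 4 units, time = 15
  J2 runs 4 units, time = 19
  J1 runs 1 units, time = 20
  J2 runs 4 units, time = 24
  J2 runs 2 units, time = 26
Finish times: [20, 26, 11]
Average turnaround = 57/3 = 19.0

19.0


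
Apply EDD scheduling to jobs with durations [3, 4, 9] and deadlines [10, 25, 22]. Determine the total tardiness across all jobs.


Sort by due date (EDD order): [(3, 10), (9, 22), (4, 25)]
Compute completion times and tardiness:
  Job 1: p=3, d=10, C=3, tardiness=max(0,3-10)=0
  Job 2: p=9, d=22, C=12, tardiness=max(0,12-22)=0
  Job 3: p=4, d=25, C=16, tardiness=max(0,16-25)=0
Total tardiness = 0

0


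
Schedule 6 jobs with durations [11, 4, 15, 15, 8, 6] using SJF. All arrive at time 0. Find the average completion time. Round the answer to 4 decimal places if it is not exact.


SJF order (ascending): [4, 6, 8, 11, 15, 15]
Completion times:
  Job 1: burst=4, C=4
  Job 2: burst=6, C=10
  Job 3: burst=8, C=18
  Job 4: burst=11, C=29
  Job 5: burst=15, C=44
  Job 6: burst=15, C=59
Average completion = 164/6 = 27.3333

27.3333


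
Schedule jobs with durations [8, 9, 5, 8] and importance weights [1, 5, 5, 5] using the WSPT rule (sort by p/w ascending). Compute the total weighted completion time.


Compute p/w ratios and sort ascending (WSPT): [(5, 5), (8, 5), (9, 5), (8, 1)]
Compute weighted completion times:
  Job (p=5,w=5): C=5, w*C=5*5=25
  Job (p=8,w=5): C=13, w*C=5*13=65
  Job (p=9,w=5): C=22, w*C=5*22=110
  Job (p=8,w=1): C=30, w*C=1*30=30
Total weighted completion time = 230

230


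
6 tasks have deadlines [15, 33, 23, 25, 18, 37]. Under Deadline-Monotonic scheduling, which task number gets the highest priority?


Sort tasks by relative deadline (ascending):
  Task 1: deadline = 15
  Task 5: deadline = 18
  Task 3: deadline = 23
  Task 4: deadline = 25
  Task 2: deadline = 33
  Task 6: deadline = 37
Priority order (highest first): [1, 5, 3, 4, 2, 6]
Highest priority task = 1

1


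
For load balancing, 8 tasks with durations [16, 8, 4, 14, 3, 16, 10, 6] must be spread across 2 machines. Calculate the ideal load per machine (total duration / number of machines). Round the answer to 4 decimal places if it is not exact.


Total processing time = 16 + 8 + 4 + 14 + 3 + 16 + 10 + 6 = 77
Number of machines = 2
Ideal balanced load = 77 / 2 = 38.5

38.5


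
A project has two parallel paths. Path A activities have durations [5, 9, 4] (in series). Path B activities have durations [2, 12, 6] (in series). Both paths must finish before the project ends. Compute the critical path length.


Path A total = 5 + 9 + 4 = 18
Path B total = 2 + 12 + 6 = 20
Critical path = longest path = max(18, 20) = 20

20


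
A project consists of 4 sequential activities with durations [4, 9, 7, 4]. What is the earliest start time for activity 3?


Activity 3 starts after activities 1 through 2 complete.
Predecessor durations: [4, 9]
ES = 4 + 9 = 13

13


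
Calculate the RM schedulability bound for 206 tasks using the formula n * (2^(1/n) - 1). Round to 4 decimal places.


Compute 2^(1/206) = 1.0033704594
Subtract 1: 1.0033704594 - 1 = 0.0033704594
Multiply by n: 206 * 0.0033704594 = 0.6943146364
Round to 4 dp: 0.6943

0.6943


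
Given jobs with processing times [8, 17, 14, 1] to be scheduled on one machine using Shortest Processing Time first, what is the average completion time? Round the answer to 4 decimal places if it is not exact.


Sort jobs by processing time (SPT order): [1, 8, 14, 17]
Compute completion times sequentially:
  Job 1: processing = 1, completes at 1
  Job 2: processing = 8, completes at 9
  Job 3: processing = 14, completes at 23
  Job 4: processing = 17, completes at 40
Sum of completion times = 73
Average completion time = 73/4 = 18.25

18.25


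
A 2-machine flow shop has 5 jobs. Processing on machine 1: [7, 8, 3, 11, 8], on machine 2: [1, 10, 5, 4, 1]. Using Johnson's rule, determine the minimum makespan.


Apply Johnson's rule:
  Group 1 (a <= b): [(3, 3, 5), (2, 8, 10)]
  Group 2 (a > b): [(4, 11, 4), (1, 7, 1), (5, 8, 1)]
Optimal job order: [3, 2, 4, 1, 5]
Schedule:
  Job 3: M1 done at 3, M2 done at 8
  Job 2: M1 done at 11, M2 done at 21
  Job 4: M1 done at 22, M2 done at 26
  Job 1: M1 done at 29, M2 done at 30
  Job 5: M1 done at 37, M2 done at 38
Makespan = 38

38


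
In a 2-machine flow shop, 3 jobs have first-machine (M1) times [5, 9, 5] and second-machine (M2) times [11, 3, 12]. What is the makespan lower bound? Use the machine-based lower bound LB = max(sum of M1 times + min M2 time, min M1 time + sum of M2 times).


LB1 = sum(M1 times) + min(M2 times) = 19 + 3 = 22
LB2 = min(M1 times) + sum(M2 times) = 5 + 26 = 31
Lower bound = max(LB1, LB2) = max(22, 31) = 31

31


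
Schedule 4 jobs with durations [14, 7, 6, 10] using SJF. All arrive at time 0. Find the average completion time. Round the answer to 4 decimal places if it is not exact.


SJF order (ascending): [6, 7, 10, 14]
Completion times:
  Job 1: burst=6, C=6
  Job 2: burst=7, C=13
  Job 3: burst=10, C=23
  Job 4: burst=14, C=37
Average completion = 79/4 = 19.75

19.75


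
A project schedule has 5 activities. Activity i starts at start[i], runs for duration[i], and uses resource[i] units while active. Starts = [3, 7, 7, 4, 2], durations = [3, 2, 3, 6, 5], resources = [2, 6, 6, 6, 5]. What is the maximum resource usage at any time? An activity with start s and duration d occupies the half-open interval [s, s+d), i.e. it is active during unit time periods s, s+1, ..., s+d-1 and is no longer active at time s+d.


Each activity i is active on [start_i, start_i + duration_i).
Compute total resource usage per time slot:
  t=0: active resources = [], total = 0
  t=1: active resources = [], total = 0
  t=2: active resources = [5], total = 5
  t=3: active resources = [2, 5], total = 7
  t=4: active resources = [2, 6, 5], total = 13
  t=5: active resources = [2, 6, 5], total = 13
  t=6: active resources = [6, 5], total = 11
  t=7: active resources = [6, 6, 6], total = 18
  t=8: active resources = [6, 6, 6], total = 18
  t=9: active resources = [6, 6], total = 12
Peak resource demand = 18

18


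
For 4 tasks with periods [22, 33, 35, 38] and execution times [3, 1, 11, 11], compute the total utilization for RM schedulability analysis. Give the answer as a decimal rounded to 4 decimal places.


Compute individual utilizations (exact fractions):
  Task 1: C/T = 3/22 (approx. 0.1364)
  Task 2: C/T = 1/33 (approx. 0.0303)
  Task 3: C/T = 11/35 (approx. 0.3143)
  Task 4: C/T = 11/38 (approx. 0.2895)
Total utilization U = 3/22 + 1/33 + 11/35 + 11/38 = 1537/1995
Rounded to 4 decimal places: U = 0.7704
RM (Liu & Layland) bound for 4 tasks = 0.756828; compare with U = 1537/1995 (approx. 0.770426)
bound < U <= 1, so the RM sufficient condition is not met (inconclusive; an exact test such as response-time analysis is needed).

0.7704


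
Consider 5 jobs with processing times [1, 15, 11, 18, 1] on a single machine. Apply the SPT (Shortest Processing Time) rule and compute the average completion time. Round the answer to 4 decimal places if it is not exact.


Sort jobs by processing time (SPT order): [1, 1, 11, 15, 18]
Compute completion times sequentially:
  Job 1: processing = 1, completes at 1
  Job 2: processing = 1, completes at 2
  Job 3: processing = 11, completes at 13
  Job 4: processing = 15, completes at 28
  Job 5: processing = 18, completes at 46
Sum of completion times = 90
Average completion time = 90/5 = 18.0

18.0


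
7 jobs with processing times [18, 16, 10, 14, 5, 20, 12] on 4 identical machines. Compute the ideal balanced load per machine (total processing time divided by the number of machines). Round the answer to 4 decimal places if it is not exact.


Total processing time = 18 + 16 + 10 + 14 + 5 + 20 + 12 = 95
Number of machines = 4
Ideal balanced load = 95 / 4 = 23.75

23.75


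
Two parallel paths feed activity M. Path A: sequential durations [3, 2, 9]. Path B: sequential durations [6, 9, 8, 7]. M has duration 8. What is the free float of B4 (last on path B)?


ES(B4) = sum of predecessors on chain B = 23
EF(B4) = ES + duration = 23 + 7 = 30
Successor of B4 is M. ES(M) = max(sum(A), sum(B)) = max(14, 30) = 30
Free float = ES(successor) - EF(current) = 30 - 30 = 0

0


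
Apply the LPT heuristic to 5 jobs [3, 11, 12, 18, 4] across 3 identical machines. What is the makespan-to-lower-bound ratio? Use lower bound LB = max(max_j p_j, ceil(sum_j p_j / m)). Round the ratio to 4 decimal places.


LPT order: [18, 12, 11, 4, 3]
Machine loads after assignment: [18, 15, 15]
LPT makespan = 18
Lower bound = max(max_job, ceil(total/3)) = max(18, 16) = 18
Ratio = 18 / 18 = 1.0

1.0


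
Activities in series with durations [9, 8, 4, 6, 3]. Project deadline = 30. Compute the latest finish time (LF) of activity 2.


LF(activity 2) = deadline - sum of successor durations
Successors: activities 3 through 5 with durations [4, 6, 3]
Sum of successor durations = 13
LF = 30 - 13 = 17

17


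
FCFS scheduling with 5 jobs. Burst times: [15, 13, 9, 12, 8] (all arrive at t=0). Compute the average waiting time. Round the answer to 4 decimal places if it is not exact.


FCFS order (as given): [15, 13, 9, 12, 8]
Waiting times:
  Job 1: wait = 0
  Job 2: wait = 15
  Job 3: wait = 28
  Job 4: wait = 37
  Job 5: wait = 49
Sum of waiting times = 129
Average waiting time = 129/5 = 25.8

25.8


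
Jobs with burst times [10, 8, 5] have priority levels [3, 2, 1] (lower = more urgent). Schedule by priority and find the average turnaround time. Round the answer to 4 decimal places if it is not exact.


Sort by priority (ascending = highest first):
Order: [(1, 5), (2, 8), (3, 10)]
Completion times:
  Priority 1, burst=5, C=5
  Priority 2, burst=8, C=13
  Priority 3, burst=10, C=23
Average turnaround = 41/3 = 13.6667

13.6667


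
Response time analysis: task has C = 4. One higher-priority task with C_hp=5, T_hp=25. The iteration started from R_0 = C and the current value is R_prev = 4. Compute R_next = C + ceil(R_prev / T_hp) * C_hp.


R_next = C + ceil(R_prev / T_hp) * C_hp
ceil(4 / 25) = ceil(0.16) = 1
Interference = 1 * 5 = 5
R_next = 4 + 5 = 9

9


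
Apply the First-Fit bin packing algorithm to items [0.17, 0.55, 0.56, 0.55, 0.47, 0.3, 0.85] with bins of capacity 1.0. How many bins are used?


Place items sequentially using First-Fit:
  Item 0.17 -> new Bin 1
  Item 0.55 -> Bin 1 (now 0.72)
  Item 0.56 -> new Bin 2
  Item 0.55 -> new Bin 3
  Item 0.47 -> new Bin 4
  Item 0.3 -> Bin 2 (now 0.86)
  Item 0.85 -> new Bin 5
Total bins used = 5

5


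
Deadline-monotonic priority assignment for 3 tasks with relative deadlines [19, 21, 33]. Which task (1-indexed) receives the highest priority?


Sort tasks by relative deadline (ascending):
  Task 1: deadline = 19
  Task 2: deadline = 21
  Task 3: deadline = 33
Priority order (highest first): [1, 2, 3]
Highest priority task = 1

1


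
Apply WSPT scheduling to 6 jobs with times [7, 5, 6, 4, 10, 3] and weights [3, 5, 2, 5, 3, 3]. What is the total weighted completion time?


Compute p/w ratios and sort ascending (WSPT): [(4, 5), (5, 5), (3, 3), (7, 3), (6, 2), (10, 3)]
Compute weighted completion times:
  Job (p=4,w=5): C=4, w*C=5*4=20
  Job (p=5,w=5): C=9, w*C=5*9=45
  Job (p=3,w=3): C=12, w*C=3*12=36
  Job (p=7,w=3): C=19, w*C=3*19=57
  Job (p=6,w=2): C=25, w*C=2*25=50
  Job (p=10,w=3): C=35, w*C=3*35=105
Total weighted completion time = 313

313


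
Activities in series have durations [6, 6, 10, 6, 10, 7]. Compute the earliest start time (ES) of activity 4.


Activity 4 starts after activities 1 through 3 complete.
Predecessor durations: [6, 6, 10]
ES = 6 + 6 + 10 = 22

22


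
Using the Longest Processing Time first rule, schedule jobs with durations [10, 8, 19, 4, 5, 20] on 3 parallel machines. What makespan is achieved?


Sort jobs in decreasing order (LPT): [20, 19, 10, 8, 5, 4]
Assign each job to the least loaded machine:
  Machine 1: jobs [20], load = 20
  Machine 2: jobs [19, 4], load = 23
  Machine 3: jobs [10, 8, 5], load = 23
Makespan = max load = 23

23


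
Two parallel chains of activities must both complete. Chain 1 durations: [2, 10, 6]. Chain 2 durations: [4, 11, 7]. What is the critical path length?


Path A total = 2 + 10 + 6 = 18
Path B total = 4 + 11 + 7 = 22
Critical path = longest path = max(18, 22) = 22

22


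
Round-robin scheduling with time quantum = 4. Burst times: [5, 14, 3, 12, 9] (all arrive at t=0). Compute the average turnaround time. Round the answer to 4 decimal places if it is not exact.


Time quantum = 4
Execution trace:
  J1 runs 4 units, time = 4
  J2 runs 4 units, time = 8
  J3 runs 3 units, time = 11
  J4 runs 4 units, time = 15
  J5 runs 4 units, time = 19
  J1 runs 1 units, time = 20
  J2 runs 4 units, time = 24
  J4 runs 4 units, time = 28
  J5 runs 4 units, time = 32
  J2 runs 4 units, time = 36
  J4 runs 4 units, time = 40
  J5 runs 1 units, time = 41
  J2 runs 2 units, time = 43
Finish times: [20, 43, 11, 40, 41]
Average turnaround = 155/5 = 31.0

31.0


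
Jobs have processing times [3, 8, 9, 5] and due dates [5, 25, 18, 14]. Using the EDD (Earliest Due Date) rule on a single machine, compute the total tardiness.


Sort by due date (EDD order): [(3, 5), (5, 14), (9, 18), (8, 25)]
Compute completion times and tardiness:
  Job 1: p=3, d=5, C=3, tardiness=max(0,3-5)=0
  Job 2: p=5, d=14, C=8, tardiness=max(0,8-14)=0
  Job 3: p=9, d=18, C=17, tardiness=max(0,17-18)=0
  Job 4: p=8, d=25, C=25, tardiness=max(0,25-25)=0
Total tardiness = 0

0


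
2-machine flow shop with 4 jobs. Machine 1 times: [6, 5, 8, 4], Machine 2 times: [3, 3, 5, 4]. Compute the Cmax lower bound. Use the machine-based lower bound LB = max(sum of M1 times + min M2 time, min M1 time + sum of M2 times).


LB1 = sum(M1 times) + min(M2 times) = 23 + 3 = 26
LB2 = min(M1 times) + sum(M2 times) = 4 + 15 = 19
Lower bound = max(LB1, LB2) = max(26, 19) = 26

26


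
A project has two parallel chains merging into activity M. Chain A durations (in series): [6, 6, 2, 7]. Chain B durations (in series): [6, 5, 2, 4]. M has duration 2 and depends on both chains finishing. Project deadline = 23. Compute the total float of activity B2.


Forward pass: ES(B2) = sum of predecessors on chain B = 6
EF = ES + duration = 6 + 5 = 11
Backward pass: LF(M) = deadline = 23; LS(M) = 23 - 2 = 21
LF(B2) = LS(M) - sum(successors on chain B) = 21 - 6 = 15
LS = LF - duration = 15 - 5 = 10
Total float = LS - ES = 10 - 6 = 4

4


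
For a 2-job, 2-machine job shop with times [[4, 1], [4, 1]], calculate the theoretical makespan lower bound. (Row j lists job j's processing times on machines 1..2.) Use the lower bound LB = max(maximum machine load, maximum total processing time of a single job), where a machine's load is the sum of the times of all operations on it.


Machine loads:
  Machine 1: 4 + 4 = 8
  Machine 2: 1 + 1 = 2
Max machine load = 8
Job totals:
  Job 1: 5
  Job 2: 5
Max job total = 5
Lower bound = max(8, 5) = 8

8


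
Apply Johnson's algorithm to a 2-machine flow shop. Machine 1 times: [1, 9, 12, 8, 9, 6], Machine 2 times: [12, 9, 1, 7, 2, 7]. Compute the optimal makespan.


Apply Johnson's rule:
  Group 1 (a <= b): [(1, 1, 12), (6, 6, 7), (2, 9, 9)]
  Group 2 (a > b): [(4, 8, 7), (5, 9, 2), (3, 12, 1)]
Optimal job order: [1, 6, 2, 4, 5, 3]
Schedule:
  Job 1: M1 done at 1, M2 done at 13
  Job 6: M1 done at 7, M2 done at 20
  Job 2: M1 done at 16, M2 done at 29
  Job 4: M1 done at 24, M2 done at 36
  Job 5: M1 done at 33, M2 done at 38
  Job 3: M1 done at 45, M2 done at 46
Makespan = 46

46


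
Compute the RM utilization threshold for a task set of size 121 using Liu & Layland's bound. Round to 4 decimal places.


Compute 2^(1/121) = 1.0057449283
Subtract 1: 1.0057449283 - 1 = 0.0057449283
Multiply by n: 121 * 0.0057449283 = 0.6951363243
Round to 4 dp: 0.6951

0.6951


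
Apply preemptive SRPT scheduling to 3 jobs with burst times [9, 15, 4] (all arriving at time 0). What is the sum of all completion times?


Since all jobs arrive at t=0, SRPT equals SPT ordering.
SPT order: [4, 9, 15]
Completion times:
  Job 1: p=4, C=4
  Job 2: p=9, C=13
  Job 3: p=15, C=28
Total completion time = 4 + 13 + 28 = 45

45


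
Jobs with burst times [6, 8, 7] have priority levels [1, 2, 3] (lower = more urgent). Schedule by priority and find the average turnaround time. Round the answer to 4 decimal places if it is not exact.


Sort by priority (ascending = highest first):
Order: [(1, 6), (2, 8), (3, 7)]
Completion times:
  Priority 1, burst=6, C=6
  Priority 2, burst=8, C=14
  Priority 3, burst=7, C=21
Average turnaround = 41/3 = 13.6667

13.6667


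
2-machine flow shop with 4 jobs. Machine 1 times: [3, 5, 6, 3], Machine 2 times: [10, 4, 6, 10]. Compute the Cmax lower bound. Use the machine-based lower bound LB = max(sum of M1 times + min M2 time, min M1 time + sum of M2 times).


LB1 = sum(M1 times) + min(M2 times) = 17 + 4 = 21
LB2 = min(M1 times) + sum(M2 times) = 3 + 30 = 33
Lower bound = max(LB1, LB2) = max(21, 33) = 33

33


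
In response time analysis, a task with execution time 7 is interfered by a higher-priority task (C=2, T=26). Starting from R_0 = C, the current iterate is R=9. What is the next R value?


R_next = C + ceil(R_prev / T_hp) * C_hp
ceil(9 / 26) = ceil(0.3462) = 1
Interference = 1 * 2 = 2
R_next = 7 + 2 = 9
R_next = R_prev, so the iteration has converged (response time = 9).

9


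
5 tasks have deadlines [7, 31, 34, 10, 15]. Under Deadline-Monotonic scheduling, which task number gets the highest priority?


Sort tasks by relative deadline (ascending):
  Task 1: deadline = 7
  Task 4: deadline = 10
  Task 5: deadline = 15
  Task 2: deadline = 31
  Task 3: deadline = 34
Priority order (highest first): [1, 4, 5, 2, 3]
Highest priority task = 1

1


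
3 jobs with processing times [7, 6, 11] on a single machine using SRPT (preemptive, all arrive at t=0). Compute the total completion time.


Since all jobs arrive at t=0, SRPT equals SPT ordering.
SPT order: [6, 7, 11]
Completion times:
  Job 1: p=6, C=6
  Job 2: p=7, C=13
  Job 3: p=11, C=24
Total completion time = 6 + 13 + 24 = 43

43


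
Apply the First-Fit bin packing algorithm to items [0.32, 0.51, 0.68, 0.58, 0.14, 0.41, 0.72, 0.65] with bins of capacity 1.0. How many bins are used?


Place items sequentially using First-Fit:
  Item 0.32 -> new Bin 1
  Item 0.51 -> Bin 1 (now 0.83)
  Item 0.68 -> new Bin 2
  Item 0.58 -> new Bin 3
  Item 0.14 -> Bin 1 (now 0.97)
  Item 0.41 -> Bin 3 (now 0.99)
  Item 0.72 -> new Bin 4
  Item 0.65 -> new Bin 5
Total bins used = 5

5


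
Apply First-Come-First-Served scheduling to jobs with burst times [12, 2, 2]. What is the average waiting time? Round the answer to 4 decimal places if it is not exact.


FCFS order (as given): [12, 2, 2]
Waiting times:
  Job 1: wait = 0
  Job 2: wait = 12
  Job 3: wait = 14
Sum of waiting times = 26
Average waiting time = 26/3 = 8.6667

8.6667


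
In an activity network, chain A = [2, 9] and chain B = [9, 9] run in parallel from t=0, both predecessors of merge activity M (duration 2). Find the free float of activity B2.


ES(B2) = sum of predecessors on chain B = 9
EF(B2) = ES + duration = 9 + 9 = 18
Successor of B2 is M. ES(M) = max(sum(A), sum(B)) = max(11, 18) = 18
Free float = ES(successor) - EF(current) = 18 - 18 = 0

0


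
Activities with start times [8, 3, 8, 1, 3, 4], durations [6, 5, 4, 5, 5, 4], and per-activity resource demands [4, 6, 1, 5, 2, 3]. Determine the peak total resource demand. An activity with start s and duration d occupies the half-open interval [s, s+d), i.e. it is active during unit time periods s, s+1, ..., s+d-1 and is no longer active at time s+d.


Each activity i is active on [start_i, start_i + duration_i).
Compute total resource usage per time slot:
  t=0: active resources = [], total = 0
  t=1: active resources = [5], total = 5
  t=2: active resources = [5], total = 5
  t=3: active resources = [6, 5, 2], total = 13
  t=4: active resources = [6, 5, 2, 3], total = 16
  t=5: active resources = [6, 5, 2, 3], total = 16
  t=6: active resources = [6, 2, 3], total = 11
  t=7: active resources = [6, 2, 3], total = 11
  t=8: active resources = [4, 1], total = 5
  t=9: active resources = [4, 1], total = 5
  t=10: active resources = [4, 1], total = 5
  t=11: active resources = [4, 1], total = 5
  t=12: active resources = [4], total = 4
  t=13: active resources = [4], total = 4
Peak resource demand = 16

16


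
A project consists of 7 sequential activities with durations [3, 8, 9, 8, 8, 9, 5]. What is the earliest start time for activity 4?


Activity 4 starts after activities 1 through 3 complete.
Predecessor durations: [3, 8, 9]
ES = 3 + 8 + 9 = 20

20


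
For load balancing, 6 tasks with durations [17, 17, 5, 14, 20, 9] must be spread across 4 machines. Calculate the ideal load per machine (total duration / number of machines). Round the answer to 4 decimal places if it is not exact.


Total processing time = 17 + 17 + 5 + 14 + 20 + 9 = 82
Number of machines = 4
Ideal balanced load = 82 / 4 = 20.5

20.5


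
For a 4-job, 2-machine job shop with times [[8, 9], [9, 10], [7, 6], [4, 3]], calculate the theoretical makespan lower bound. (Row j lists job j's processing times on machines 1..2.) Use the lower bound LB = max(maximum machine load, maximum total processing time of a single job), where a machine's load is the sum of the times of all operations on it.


Machine loads:
  Machine 1: 8 + 9 + 7 + 4 = 28
  Machine 2: 9 + 10 + 6 + 3 = 28
Max machine load = 28
Job totals:
  Job 1: 17
  Job 2: 19
  Job 3: 13
  Job 4: 7
Max job total = 19
Lower bound = max(28, 19) = 28

28


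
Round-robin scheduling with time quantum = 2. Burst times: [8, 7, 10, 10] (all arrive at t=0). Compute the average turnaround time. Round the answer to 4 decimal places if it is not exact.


Time quantum = 2
Execution trace:
  J1 runs 2 units, time = 2
  J2 runs 2 units, time = 4
  J3 runs 2 units, time = 6
  J4 runs 2 units, time = 8
  J1 runs 2 units, time = 10
  J2 runs 2 units, time = 12
  J3 runs 2 units, time = 14
  J4 runs 2 units, time = 16
  J1 runs 2 units, time = 18
  J2 runs 2 units, time = 20
  J3 runs 2 units, time = 22
  J4 runs 2 units, time = 24
  J1 runs 2 units, time = 26
  J2 runs 1 units, time = 27
  J3 runs 2 units, time = 29
  J4 runs 2 units, time = 31
  J3 runs 2 units, time = 33
  J4 runs 2 units, time = 35
Finish times: [26, 27, 33, 35]
Average turnaround = 121/4 = 30.25

30.25


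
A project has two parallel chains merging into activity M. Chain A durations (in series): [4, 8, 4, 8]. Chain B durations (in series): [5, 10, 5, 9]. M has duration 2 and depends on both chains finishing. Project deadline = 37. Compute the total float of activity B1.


Forward pass: ES(B1) = sum of predecessors on chain B = 0
EF = ES + duration = 0 + 5 = 5
Backward pass: LF(M) = deadline = 37; LS(M) = 37 - 2 = 35
LF(B1) = LS(M) - sum(successors on chain B) = 35 - 24 = 11
LS = LF - duration = 11 - 5 = 6
Total float = LS - ES = 6 - 0 = 6

6


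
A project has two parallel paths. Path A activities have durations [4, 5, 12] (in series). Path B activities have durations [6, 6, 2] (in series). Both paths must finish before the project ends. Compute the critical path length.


Path A total = 4 + 5 + 12 = 21
Path B total = 6 + 6 + 2 = 14
Critical path = longest path = max(21, 14) = 21

21


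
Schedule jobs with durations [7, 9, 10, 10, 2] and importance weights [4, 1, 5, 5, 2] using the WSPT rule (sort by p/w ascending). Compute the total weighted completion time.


Compute p/w ratios and sort ascending (WSPT): [(2, 2), (7, 4), (10, 5), (10, 5), (9, 1)]
Compute weighted completion times:
  Job (p=2,w=2): C=2, w*C=2*2=4
  Job (p=7,w=4): C=9, w*C=4*9=36
  Job (p=10,w=5): C=19, w*C=5*19=95
  Job (p=10,w=5): C=29, w*C=5*29=145
  Job (p=9,w=1): C=38, w*C=1*38=38
Total weighted completion time = 318

318


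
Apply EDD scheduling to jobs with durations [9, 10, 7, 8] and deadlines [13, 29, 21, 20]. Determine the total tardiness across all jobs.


Sort by due date (EDD order): [(9, 13), (8, 20), (7, 21), (10, 29)]
Compute completion times and tardiness:
  Job 1: p=9, d=13, C=9, tardiness=max(0,9-13)=0
  Job 2: p=8, d=20, C=17, tardiness=max(0,17-20)=0
  Job 3: p=7, d=21, C=24, tardiness=max(0,24-21)=3
  Job 4: p=10, d=29, C=34, tardiness=max(0,34-29)=5
Total tardiness = 8

8


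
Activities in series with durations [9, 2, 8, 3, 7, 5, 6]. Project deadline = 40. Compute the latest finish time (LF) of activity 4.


LF(activity 4) = deadline - sum of successor durations
Successors: activities 5 through 7 with durations [7, 5, 6]
Sum of successor durations = 18
LF = 40 - 18 = 22

22


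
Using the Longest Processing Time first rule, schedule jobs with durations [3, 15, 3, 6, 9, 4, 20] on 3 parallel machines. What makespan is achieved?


Sort jobs in decreasing order (LPT): [20, 15, 9, 6, 4, 3, 3]
Assign each job to the least loaded machine:
  Machine 1: jobs [20], load = 20
  Machine 2: jobs [15, 4], load = 19
  Machine 3: jobs [9, 6, 3, 3], load = 21
Makespan = max load = 21

21


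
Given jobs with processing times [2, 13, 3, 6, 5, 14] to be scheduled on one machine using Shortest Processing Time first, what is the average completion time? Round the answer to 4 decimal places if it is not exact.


Sort jobs by processing time (SPT order): [2, 3, 5, 6, 13, 14]
Compute completion times sequentially:
  Job 1: processing = 2, completes at 2
  Job 2: processing = 3, completes at 5
  Job 3: processing = 5, completes at 10
  Job 4: processing = 6, completes at 16
  Job 5: processing = 13, completes at 29
  Job 6: processing = 14, completes at 43
Sum of completion times = 105
Average completion time = 105/6 = 17.5

17.5
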